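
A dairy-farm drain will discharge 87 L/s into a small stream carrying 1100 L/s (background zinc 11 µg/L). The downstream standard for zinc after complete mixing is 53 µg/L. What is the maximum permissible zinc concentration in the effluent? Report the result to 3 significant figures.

584 µg/L

At the limit, (Qr·Cr + Qe·Cₑ)/(Qr + Qe) = 53:
Cₑ = (1187·53 − 1100·11.00) / 87.00 = 584.0 µg/L.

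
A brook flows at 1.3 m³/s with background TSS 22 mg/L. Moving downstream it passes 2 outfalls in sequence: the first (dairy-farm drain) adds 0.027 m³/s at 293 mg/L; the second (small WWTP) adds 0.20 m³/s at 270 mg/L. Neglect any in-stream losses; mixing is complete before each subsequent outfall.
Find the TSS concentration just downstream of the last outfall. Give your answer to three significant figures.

After outfall 1: Q = 1.300 + 0.02700 = 1.327 m³/s; C = (1.300·22.00 + 0.02700·293.0)/1.327 = 27.51 mg/L.
After outfall 2: Q = 1.327 + 0.2000 = 1.527 m³/s; C = (1.327·27.51 + 0.2000·270.0)/1.527 = 59.27 mg/L.

59.3 mg/L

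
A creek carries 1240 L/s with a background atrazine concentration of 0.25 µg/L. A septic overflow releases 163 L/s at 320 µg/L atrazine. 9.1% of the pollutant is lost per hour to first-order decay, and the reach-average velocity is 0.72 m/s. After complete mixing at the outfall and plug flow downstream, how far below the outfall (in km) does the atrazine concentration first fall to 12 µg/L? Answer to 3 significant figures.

Conservation of mass: C = (1240·0.2500 + 163.0·320.0) / 1403 = 52470/1403 = 37.40 µg/L.
9.1%/h lost → k = −ln(1 − 0.091) = 0.09541 h⁻¹.
Set 37.40·exp(−k·t) = 12 → t = ln(37.40/12)/k = 42890 s = 11.91 h.
Distance = v·t = 0.72·42890 = 30880 m = 30.88 km.

30.9 km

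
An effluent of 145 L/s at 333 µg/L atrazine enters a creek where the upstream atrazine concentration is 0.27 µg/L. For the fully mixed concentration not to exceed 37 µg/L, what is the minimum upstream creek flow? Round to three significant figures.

Set C_mix = 37: (Q·0.2700 + 145.0·333.0) / (Q + 145.0) = 37
→ Q = 145.0·(333.0 − 37)/(37 − 0.2700) = 1169 L/s.

1170 L/s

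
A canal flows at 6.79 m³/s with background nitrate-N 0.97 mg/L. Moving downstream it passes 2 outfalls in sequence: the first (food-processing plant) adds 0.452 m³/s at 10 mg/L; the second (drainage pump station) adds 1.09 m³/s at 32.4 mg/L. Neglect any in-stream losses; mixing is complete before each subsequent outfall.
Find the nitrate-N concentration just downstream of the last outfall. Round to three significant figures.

After outfall 1: Q = 6.790 + 0.4520 = 7.242 m³/s; C = (6.790·0.9700 + 0.4520·10.00)/7.242 = 1.534 mg/L.
After outfall 2: Q = 7.242 + 1.090 = 8.332 m³/s; C = (7.242·1.534 + 1.090·32.40)/8.332 = 5.572 mg/L.

5.57 mg/L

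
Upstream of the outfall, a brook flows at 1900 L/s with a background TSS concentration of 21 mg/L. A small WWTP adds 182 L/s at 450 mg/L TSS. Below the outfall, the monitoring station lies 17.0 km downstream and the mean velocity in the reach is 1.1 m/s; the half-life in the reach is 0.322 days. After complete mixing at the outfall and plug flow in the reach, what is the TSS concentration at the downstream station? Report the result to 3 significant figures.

39.8 mg/L

Flow-weighted average: C = (1900·21.00 + 182.0·450.0) / 2082 = 121800/2082 = 58.50 mg/L.
Travel time t = 17.0·1000 / 1.1 = 15450 s = 4.293 h.
Half-life 0.322 d → k = ln 2 / 0.322 = 2.153 d⁻¹.
Applying C = C₀e^(−kt): 58.50 × 0.6804 = 39.81 mg/L.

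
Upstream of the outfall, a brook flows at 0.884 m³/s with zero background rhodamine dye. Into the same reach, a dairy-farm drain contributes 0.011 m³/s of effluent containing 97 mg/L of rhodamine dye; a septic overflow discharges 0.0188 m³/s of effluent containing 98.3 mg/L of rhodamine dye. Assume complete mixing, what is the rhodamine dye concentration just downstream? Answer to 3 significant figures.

After mixing, C = (0.8840·0 + 0.01100·97.00 + 0.01880·98.30) / 0.9138 = 2.915/0.9138 = 3.190 mg/L.

3.19 mg/L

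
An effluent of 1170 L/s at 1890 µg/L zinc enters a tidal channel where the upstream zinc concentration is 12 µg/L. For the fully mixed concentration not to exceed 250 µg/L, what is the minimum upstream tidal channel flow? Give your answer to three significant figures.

8060 L/s

Set C_mix = 250: (Q·12.00 + 1170·1890) / (Q + 1170) = 250
→ Q = 1170·(1890 − 250)/(250 − 12.00) = 8062 L/s.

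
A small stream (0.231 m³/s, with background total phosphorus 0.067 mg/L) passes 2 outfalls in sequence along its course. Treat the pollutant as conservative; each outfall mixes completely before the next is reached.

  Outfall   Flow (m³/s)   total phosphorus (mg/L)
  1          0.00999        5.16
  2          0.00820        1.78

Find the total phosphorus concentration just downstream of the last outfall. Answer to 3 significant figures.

After outfall 1: Q = 0.2310 + 0.009990 = 0.2410 m³/s; C = (0.2310·0.06700 + 0.009990·5.160)/0.2410 = 0.2781 mg/L.
After outfall 2: Q = 0.2410 + 0.008200 = 0.2492 m³/s; C = (0.2410·0.2781 + 0.008200·1.780)/0.2492 = 0.3275 mg/L.

0.328 mg/L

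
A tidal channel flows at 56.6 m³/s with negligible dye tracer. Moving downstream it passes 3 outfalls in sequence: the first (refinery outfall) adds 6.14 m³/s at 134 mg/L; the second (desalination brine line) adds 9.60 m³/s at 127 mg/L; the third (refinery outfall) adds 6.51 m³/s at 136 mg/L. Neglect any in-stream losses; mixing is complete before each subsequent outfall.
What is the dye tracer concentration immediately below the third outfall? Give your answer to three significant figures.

Outfall 1: combined Q = 62.74 m³/s; C = (56.60·0 + 6.140·134.0)/62.74 = 13.11 mg/L.
Outfall 2: combined Q = 72.34 m³/s; C = (62.74·13.11 + 9.600·127.0)/72.34 = 28.23 mg/L.
Outfall 3: combined Q = 78.85 m³/s; C = (72.34·28.23 + 6.510·136.0)/78.85 = 37.13 mg/L.

37.1 mg/L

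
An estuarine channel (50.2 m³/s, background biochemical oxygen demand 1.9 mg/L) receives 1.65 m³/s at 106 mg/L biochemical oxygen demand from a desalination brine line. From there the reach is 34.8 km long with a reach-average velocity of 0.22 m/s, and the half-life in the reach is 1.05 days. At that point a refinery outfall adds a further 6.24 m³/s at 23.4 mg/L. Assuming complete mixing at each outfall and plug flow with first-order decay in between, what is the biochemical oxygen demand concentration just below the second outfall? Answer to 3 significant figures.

After mixing, C = (50.20·1.900 + 1.650·106.0) / 51.85 = 270.3/51.85 = 5.213 mg/L; combined flow 51.85 m³/s.
Travel time t = 34.8·1000 / 0.22 = 158200 s = 43.94 h.
Half-life 1.05 d → k = ln 2 / 1.05 = 0.6601 d⁻¹.
After decay, C = 5.213 × e^(−kt) = 5.213 × 0.2986 = 1.557 mg/L.
At the second outfall, C = (51.85·1.557 + 6.240·23.40) / (51.85 + 6.240) = 3.903 mg/L.

3.90 mg/L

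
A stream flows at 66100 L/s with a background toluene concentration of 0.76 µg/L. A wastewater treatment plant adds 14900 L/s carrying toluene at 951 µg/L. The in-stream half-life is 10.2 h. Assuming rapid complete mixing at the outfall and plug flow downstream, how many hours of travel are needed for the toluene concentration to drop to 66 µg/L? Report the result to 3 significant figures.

14.4 h

Mixed concentration C = ΣQC/ΣQ = (66100·0.7600 + 14900·951.0) / 81000 = 14220000/81000 = 175.6 µg/L.
Half-life 10.2 h → k = ln 2 / 10.2 = 0.06796 h⁻¹ = 1.631 d⁻¹.
175.6·exp(−k·t) = 66 → t = ln(175.6/66)/k = 51830 s = 14.40 h.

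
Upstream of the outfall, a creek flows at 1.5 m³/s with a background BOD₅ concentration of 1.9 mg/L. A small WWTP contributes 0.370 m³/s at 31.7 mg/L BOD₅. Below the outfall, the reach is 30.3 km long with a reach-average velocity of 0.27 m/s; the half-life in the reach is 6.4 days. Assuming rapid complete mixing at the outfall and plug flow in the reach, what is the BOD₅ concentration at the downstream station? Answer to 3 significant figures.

6.77 mg/L

After mixing, C = (1.500·1.900 + 0.3700·31.70) / 1.870 = 14.58/1.870 = 7.796 mg/L.
Travel time t = 30.3·1000 / 0.27 = 112200 s = 31.17 h.
Half-life 6.4 d → k = ln 2 / 6.4 = 0.1083 d⁻¹.
Applying C = C₀e^(−kt): 7.796 × 0.8688 = 6.773 mg/L.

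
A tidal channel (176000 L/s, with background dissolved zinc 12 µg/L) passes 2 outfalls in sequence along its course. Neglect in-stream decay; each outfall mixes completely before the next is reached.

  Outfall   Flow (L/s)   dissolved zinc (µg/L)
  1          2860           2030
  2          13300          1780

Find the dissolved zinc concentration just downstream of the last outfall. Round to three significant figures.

164 µg/L

Below outfall 1: Q → 178900 L/s, C = (176000·12.00 + 2860·2030)/178900 = 44.27 µg/L.
Below outfall 2: Q → 192200 L/s, C = (178900·44.27 + 13300·1780)/192200 = 164.4 µg/L.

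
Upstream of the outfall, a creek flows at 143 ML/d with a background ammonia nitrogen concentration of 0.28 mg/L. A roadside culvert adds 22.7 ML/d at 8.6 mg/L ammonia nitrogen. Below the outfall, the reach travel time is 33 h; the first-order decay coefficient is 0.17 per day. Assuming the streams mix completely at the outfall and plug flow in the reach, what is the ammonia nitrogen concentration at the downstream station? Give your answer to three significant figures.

1.12 mg/L

After mixing, C = (143.0·0.2800 + 22.70·8.600) / 165.7 = 235.3/165.7 = 1.420 mg/L.
After decay, C = 1.420 × e^(−kt) = 1.420 × 0.7916 = 1.124 mg/L.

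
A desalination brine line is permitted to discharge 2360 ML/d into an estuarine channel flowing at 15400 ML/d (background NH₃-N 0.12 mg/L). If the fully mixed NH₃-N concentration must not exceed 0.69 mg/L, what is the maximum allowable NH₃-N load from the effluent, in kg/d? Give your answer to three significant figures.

Mass balance at the limit: 15400·0.1200 + 2360·Cₑ = 17760·0.69 → Cₑ = 4.409 mg/L.
2360 ML/d = 27.31 m³/s. Load = 27.31 m³/s × 4.409 g/m³ × 86 400 s/d = 10410 kg/d.

10400 kg/d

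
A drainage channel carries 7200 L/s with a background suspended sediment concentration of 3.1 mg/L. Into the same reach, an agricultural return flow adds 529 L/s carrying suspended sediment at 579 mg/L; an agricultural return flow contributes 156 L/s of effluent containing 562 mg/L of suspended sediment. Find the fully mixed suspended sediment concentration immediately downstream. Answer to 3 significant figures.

After mixing, C = (7200·3.100 + 529.0·579.0 + 156.0·562.0) / 7885 = 416300/7885 = 52.79 mg/L.

52.8 mg/L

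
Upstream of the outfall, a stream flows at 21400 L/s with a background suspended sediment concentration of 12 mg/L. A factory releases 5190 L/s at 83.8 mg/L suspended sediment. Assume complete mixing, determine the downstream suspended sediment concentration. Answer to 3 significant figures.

26.0 mg/L

After mixing, C = (21400·12.00 + 5190·83.80) / 26590 = 691700/26590 = 26.01 mg/L.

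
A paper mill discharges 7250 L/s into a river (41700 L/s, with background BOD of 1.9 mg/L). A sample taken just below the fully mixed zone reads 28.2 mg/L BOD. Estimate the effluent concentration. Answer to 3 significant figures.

179 mg/L

Mass balance: 41700·1.900 + 7250·Cₑ = 48950·28.20
→ Cₑ = (48950·28.20 − 41700·1.900) / 7250 = 179.5 mg/L.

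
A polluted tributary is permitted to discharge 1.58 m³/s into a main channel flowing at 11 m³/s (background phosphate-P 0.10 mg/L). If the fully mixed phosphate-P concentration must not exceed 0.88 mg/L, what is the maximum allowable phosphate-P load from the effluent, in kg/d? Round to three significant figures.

Mass balance at the limit: 11.00·0.1000 + 1.580·Cₑ = 12.58·0.88 → Cₑ = 6.310 mg/L.
Load = 1.580 m³/s × 6.310 g/m³ × 86 400 s/d = 861.4 kg/d.

861 kg/d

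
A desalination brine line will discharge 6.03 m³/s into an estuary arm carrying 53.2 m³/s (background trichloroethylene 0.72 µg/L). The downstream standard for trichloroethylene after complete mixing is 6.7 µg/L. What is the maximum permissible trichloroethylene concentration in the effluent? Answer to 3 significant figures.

At the limit, (Qr·Cr + Qe·Cₑ)/(Qr + Qe) = 6.7:
Cₑ = (59.23·6.7 − 53.20·0.7200) / 6.030 = 59.46 µg/L.

59.5 µg/L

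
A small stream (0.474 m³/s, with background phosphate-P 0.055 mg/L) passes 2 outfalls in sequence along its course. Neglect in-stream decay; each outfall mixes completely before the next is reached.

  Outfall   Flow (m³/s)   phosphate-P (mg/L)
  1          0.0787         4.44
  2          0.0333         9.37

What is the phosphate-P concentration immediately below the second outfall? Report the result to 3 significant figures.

1.17 mg/L

After outfall 1: Q = 0.4740 + 0.07870 = 0.5527 m³/s; C = (0.4740·0.05500 + 0.07870·4.440)/0.5527 = 0.6794 mg/L.
After outfall 2: Q = 0.5527 + 0.03330 = 0.5860 m³/s; C = (0.5527·0.6794 + 0.03330·9.370)/0.5860 = 1.173 mg/L.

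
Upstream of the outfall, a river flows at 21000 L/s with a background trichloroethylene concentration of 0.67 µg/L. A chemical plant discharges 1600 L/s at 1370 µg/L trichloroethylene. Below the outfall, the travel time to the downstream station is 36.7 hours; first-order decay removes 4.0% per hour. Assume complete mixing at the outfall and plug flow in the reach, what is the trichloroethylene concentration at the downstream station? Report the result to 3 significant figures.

21.8 µg/L

Flow-weighted average: C = (21000·0.6700 + 1600·1370) / 22600 = 2206000/22600 = 97.61 µg/L.
4.0%/h lost → k = −ln(1 − 0.04) = 0.04082 h⁻¹.
After decay, C = 97.61 × e^(−kt) = 97.61 × 0.2235 = 21.82 µg/L.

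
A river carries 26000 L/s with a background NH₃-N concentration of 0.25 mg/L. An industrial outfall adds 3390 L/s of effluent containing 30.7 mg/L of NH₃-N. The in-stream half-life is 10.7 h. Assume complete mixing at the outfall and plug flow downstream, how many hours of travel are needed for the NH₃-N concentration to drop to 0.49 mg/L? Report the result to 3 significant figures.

31.5 h

Mass balance: C = (26000·0.2500 + 3390·30.70) / 29390 = 110600/29390 = 3.762 mg/L.
Half-life 10.7 h → k = ln 2 / 10.7 = 0.06478 h⁻¹ = 1.555 d⁻¹.
3.762·exp(−k·t) = 0.49 → t = ln(3.762/0.49)/k = 113300 s = 31.47 h.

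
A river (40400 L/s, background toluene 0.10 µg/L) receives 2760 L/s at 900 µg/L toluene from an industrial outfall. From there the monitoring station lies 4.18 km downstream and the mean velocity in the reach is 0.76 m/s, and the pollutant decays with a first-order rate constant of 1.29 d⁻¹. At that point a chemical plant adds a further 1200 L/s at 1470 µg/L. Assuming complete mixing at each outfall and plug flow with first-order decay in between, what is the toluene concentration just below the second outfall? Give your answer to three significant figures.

91.4 µg/L

Flow-weighted average: C = (40400·0.1000 + 2760·900.0) / 43160 = 2488000/43160 = 57.65 µg/L; combined flow 43160 L/s.
Travel time t = 4.18·1000 / 0.76 = 5500 s = 1.528 h.
First-order decay: C = 57.65·exp(−k·t) = 57.65·0.9212 = 53.10 µg/L.
Second outfall: C = (43160·53.10 + 1200·1470)/44360 = 91.43 µg/L.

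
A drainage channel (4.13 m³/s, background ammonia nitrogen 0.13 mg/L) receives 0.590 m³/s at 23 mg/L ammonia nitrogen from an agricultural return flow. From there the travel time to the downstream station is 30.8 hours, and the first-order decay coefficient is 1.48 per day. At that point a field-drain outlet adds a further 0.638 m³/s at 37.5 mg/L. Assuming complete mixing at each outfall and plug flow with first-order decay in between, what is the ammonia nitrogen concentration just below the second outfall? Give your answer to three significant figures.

4.86 mg/L

Mixed concentration C = ΣQC/ΣQ = (4.130·0.1300 + 0.5900·23.00) / 4.720 = 14.11/4.720 = 2.989 mg/L; combined flow 4.720 m³/s.
Applying C = C₀e^(−kt): 2.989 × 0.1497 = 0.4473 mg/L.
Second outfall: C = (4.720·0.4473 + 0.6380·37.50)/5.358 = 4.859 mg/L.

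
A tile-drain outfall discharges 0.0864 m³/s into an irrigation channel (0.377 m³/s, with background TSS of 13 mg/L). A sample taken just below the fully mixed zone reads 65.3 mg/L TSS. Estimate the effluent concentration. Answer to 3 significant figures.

294 mg/L

Mass balance: 0.3770·13.00 + 0.08640·Cₑ = 0.4634·65.30
→ Cₑ = (0.4634·65.30 − 0.3770·13.00) / 0.08640 = 293.5 mg/L.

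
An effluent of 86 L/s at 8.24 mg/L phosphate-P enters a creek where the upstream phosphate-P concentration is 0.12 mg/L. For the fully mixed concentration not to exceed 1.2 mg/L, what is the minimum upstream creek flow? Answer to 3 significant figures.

Set C_mix = 1.2: (Q·0.1200 + 86.00·8.240) / (Q + 86.00) = 1.2
→ Q = 86.00·(8.240 − 1.2)/(1.2 − 0.1200) = 560.6 L/s.

561 L/s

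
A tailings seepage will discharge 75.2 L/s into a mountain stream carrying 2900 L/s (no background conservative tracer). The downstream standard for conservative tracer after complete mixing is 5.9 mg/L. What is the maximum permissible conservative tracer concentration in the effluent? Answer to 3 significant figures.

At the limit, (Qr·Cr + Qe·Cₑ)/(Qr + Qe) = 5.9:
Cₑ = (2975·5.9 − 2900·0) / 75.20 = 233.4 mg/L.

233 mg/L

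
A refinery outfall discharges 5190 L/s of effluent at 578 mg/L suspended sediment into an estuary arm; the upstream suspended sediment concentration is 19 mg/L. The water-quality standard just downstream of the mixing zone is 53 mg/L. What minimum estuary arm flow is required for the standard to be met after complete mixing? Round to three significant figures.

Set C_mix = 53: (Q·19.00 + 5190·578.0) / (Q + 5190) = 53
→ Q = 5190·(578.0 − 53)/(53 − 19.00) = 80140 L/s.

80100 L/s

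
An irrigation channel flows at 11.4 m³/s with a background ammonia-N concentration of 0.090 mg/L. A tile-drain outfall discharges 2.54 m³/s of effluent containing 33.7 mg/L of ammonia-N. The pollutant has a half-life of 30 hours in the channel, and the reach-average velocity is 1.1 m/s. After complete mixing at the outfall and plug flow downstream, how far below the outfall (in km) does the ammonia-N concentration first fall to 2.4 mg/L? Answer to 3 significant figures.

163 km

Mass balance: C = (11.40·0.09000 + 2.540·33.70) / 13.94 = 86.62/13.94 = 6.214 mg/L.
Half-life 30 h → k = ln 2 / 30 = 0.02310 h⁻¹ = 0.5545 d⁻¹.
Set 6.214·exp(−k·t) = 2.4 → t = ln(6.214/2.4)/k = 148200 s = 41.18 h.
Distance = v·t = 1.1·148200 = 163100 m = 163.1 km.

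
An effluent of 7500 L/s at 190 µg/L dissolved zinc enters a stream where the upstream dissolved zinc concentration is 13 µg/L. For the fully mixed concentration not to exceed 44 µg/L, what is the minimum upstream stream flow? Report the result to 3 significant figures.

35300 L/s

Set C_mix = 44: (Q·13.00 + 7500·190.0) / (Q + 7500) = 44
→ Q = 7500·(190.0 − 44)/(44 − 13.00) = 35320 L/s.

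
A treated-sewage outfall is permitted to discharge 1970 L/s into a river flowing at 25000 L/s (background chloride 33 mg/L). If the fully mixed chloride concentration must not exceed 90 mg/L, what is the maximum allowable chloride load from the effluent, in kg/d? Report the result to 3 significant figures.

Mass balance at the limit: 25000·33.00 + 1970·Cₑ = 26970·90 → Cₑ = 813.4 mg/L.
1970 L/s = 1.970 m³/s. Load = 1.970 m³/s × 813.4 g/m³ × 86 400 s/d = 138400 kg/d.

138000 kg/d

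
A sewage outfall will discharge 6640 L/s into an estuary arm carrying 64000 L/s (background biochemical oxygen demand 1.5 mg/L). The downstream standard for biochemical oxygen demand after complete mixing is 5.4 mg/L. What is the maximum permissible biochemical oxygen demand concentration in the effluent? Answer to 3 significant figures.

43.0 mg/L

At the limit, (Qr·Cr + Qe·Cₑ)/(Qr + Qe) = 5.4:
Cₑ = (70640·5.4 − 64000·1.500) / 6640 = 42.99 mg/L.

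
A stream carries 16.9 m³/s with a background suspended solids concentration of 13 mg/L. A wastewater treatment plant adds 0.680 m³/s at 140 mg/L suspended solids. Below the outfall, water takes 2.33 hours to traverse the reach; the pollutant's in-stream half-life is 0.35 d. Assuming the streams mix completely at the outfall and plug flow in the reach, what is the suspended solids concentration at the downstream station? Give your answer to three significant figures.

After mixing, C = (16.90·13.00 + 0.6800·140.0) / 17.58 = 314.9/17.58 = 17.91 mg/L.
Half-life 0.35 d → k = ln 2 / 0.35 = 1.980 d⁻¹.
Decay over the reach: 17.91·exp(−kt) = 17.91·0.8251 = 14.78 mg/L.

14.8 mg/L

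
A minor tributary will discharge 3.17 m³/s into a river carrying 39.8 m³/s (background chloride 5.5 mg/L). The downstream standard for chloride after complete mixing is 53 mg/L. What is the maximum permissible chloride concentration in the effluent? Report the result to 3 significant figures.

649 mg/L

At the limit, (Qr·Cr + Qe·Cₑ)/(Qr + Qe) = 53:
Cₑ = (42.97·53 − 39.80·5.500) / 3.170 = 649.4 mg/L.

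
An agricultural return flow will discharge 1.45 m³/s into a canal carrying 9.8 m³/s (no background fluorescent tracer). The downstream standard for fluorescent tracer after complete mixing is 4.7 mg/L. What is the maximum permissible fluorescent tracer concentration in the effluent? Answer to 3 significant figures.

At the limit, (Qr·Cr + Qe·Cₑ)/(Qr + Qe) = 4.7:
Cₑ = (11.25·4.7 − 9.800·0) / 1.450 = 36.47 mg/L.

36.5 mg/L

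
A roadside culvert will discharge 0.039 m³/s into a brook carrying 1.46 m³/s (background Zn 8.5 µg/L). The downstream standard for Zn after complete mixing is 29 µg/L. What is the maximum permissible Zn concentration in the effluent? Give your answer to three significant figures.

796 µg/L

At the limit, (Qr·Cr + Qe·Cₑ)/(Qr + Qe) = 29:
Cₑ = (1.499·29 − 1.460·8.500) / 0.03900 = 796.4 µg/L.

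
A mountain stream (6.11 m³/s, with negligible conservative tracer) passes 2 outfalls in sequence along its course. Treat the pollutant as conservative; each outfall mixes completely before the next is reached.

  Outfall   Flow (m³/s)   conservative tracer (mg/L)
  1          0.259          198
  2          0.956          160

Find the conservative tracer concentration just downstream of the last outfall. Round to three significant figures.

27.9 mg/L

Outfall 1: combined Q = 6.369 m³/s; C = (6.110·0 + 0.2590·198.0)/6.369 = 8.052 mg/L.
Outfall 2: combined Q = 7.325 m³/s; C = (6.369·8.052 + 0.9560·160.0)/7.325 = 27.88 mg/L.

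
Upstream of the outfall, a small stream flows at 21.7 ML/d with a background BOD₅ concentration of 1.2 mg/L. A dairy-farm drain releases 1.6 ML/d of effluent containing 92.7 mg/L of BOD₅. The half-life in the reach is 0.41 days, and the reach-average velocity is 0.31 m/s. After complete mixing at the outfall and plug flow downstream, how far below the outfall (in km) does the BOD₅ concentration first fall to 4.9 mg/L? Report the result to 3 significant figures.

6.71 km

Mixed concentration C = ΣQC/ΣQ = (21.70·1.200 + 1.600·92.70) / 23.30 = 174.4/23.30 = 7.483 mg/L.
Half-life 0.41 d → k = ln 2 / 0.41 = 1.691 d⁻¹.
Set 7.483·exp(−k·t) = 4.9 → t = ln(7.483/4.9)/k = 21640 s = 6.011 h.
Distance = v·t = 0.31·21640 = 6708 m = 6.708 km.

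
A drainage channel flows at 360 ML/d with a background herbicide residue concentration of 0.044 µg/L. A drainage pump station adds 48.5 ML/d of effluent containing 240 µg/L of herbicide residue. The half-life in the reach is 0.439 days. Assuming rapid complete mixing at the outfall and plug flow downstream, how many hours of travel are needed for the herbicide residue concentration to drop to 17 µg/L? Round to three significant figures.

Flow-weighted average: C = (360.0·0.04400 + 48.50·240.0) / 408.5 = 11660/408.5 = 28.53 µg/L.
Half-life 0.439 d → k = ln 2 / 0.439 = 1.579 d⁻¹.
28.53·exp(−k·t) = 17 → t = ln(28.53/17)/k = 28340 s = 7.872 h.

7.87 h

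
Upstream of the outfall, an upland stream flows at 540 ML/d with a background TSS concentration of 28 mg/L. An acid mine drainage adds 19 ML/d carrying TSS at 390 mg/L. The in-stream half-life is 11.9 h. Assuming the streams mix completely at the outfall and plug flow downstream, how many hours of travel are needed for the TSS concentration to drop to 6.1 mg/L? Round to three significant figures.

32.4 h

Mass balance: C = (540.0·28.00 + 19.00·390.0) / 559.0 = 22530/559.0 = 40.30 mg/L.
Half-life 11.9 h → k = ln 2 / 11.9 = 0.05825 h⁻¹ = 1.398 d⁻¹.
40.30·exp(−k·t) = 6.1 → t = ln(40.30/6.1)/k = 116700 s = 32.42 h.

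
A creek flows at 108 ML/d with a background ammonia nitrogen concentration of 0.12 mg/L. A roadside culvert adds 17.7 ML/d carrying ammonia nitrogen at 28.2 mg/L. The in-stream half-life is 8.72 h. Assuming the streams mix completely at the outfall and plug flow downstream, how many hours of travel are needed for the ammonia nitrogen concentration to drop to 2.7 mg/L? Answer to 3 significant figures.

Mixed concentration C = ΣQC/ΣQ = (108.0·0.1200 + 17.70·28.20) / 125.7 = 512.1/125.7 = 4.074 mg/L.
Half-life 8.72 h → k = ln 2 / 8.72 = 0.07949 h⁻¹ = 1.908 d⁻¹.
4.074·exp(−k·t) = 2.7 → t = ln(4.074/2.7)/k = 18630 s = 5.175 h.

5.18 h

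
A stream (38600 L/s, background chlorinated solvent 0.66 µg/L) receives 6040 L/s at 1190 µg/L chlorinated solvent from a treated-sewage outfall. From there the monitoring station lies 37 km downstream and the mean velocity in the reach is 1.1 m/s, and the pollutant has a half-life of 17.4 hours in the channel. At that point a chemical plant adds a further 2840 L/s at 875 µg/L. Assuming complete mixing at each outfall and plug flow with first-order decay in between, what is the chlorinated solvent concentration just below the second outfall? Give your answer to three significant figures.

157 µg/L

Conservation of mass: C = (38600·0.6600 + 6040·1190) / 44640 = 7213000/44640 = 161.6 µg/L; combined flow 44640 L/s.
Travel time t = 37·1000 / 1.1 = 33640 s = 9.343 h.
Half-life 17.4 h → k = ln 2 / 17.4 = 0.03984 h⁻¹ = 0.9561 d⁻¹.
Decay over the reach: 161.6·exp(−kt) = 161.6·0.6892 = 111.4 µg/L.
Second outfall: C = (44640·111.4 + 2840·875.0)/47480 = 157.0 µg/L.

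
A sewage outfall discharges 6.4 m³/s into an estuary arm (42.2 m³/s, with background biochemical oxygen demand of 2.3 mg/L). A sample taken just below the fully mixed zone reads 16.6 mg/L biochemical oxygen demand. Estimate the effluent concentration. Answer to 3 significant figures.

Mass balance: 42.20·2.300 + 6.400·Cₑ = 48.60·16.60
→ Cₑ = (48.60·16.60 − 42.20·2.300) / 6.400 = 110.9 mg/L.

111 mg/L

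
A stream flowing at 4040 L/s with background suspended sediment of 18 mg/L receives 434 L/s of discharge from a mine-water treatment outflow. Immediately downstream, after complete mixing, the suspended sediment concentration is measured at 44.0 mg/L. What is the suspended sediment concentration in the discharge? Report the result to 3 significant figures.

Mass balance: 4040·18.00 + 434.0·Cₑ = 4474·44.00
→ Cₑ = (4474·44.00 − 4040·18.00) / 434.0 = 286.0 mg/L.

286 mg/L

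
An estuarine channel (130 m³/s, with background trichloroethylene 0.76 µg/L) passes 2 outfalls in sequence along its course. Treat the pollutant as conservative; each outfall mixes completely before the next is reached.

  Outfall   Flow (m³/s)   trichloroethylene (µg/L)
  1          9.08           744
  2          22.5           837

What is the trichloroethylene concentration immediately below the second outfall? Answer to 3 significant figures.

Below outfall 1: Q → 139.1 m³/s, C = (130.0·0.7600 + 9.080·744.0)/139.1 = 49.28 µg/L.
Below outfall 2: Q → 161.6 m³/s, C = (139.1·49.28 + 22.50·837.0)/161.6 = 159.0 µg/L.

159 µg/L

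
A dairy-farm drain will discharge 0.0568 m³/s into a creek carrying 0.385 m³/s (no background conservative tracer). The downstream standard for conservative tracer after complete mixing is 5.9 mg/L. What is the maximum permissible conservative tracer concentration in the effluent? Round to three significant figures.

At the limit, (Qr·Cr + Qe·Cₑ)/(Qr + Qe) = 5.9:
Cₑ = (0.4418·5.9 − 0.3850·0) / 0.05680 = 45.89 mg/L.

45.9 mg/L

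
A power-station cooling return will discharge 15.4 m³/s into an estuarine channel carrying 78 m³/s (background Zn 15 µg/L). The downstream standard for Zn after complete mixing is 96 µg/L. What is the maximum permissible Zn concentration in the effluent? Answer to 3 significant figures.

At the limit, (Qr·Cr + Qe·Cₑ)/(Qr + Qe) = 96:
Cₑ = (93.40·96 − 78.00·15.00) / 15.40 = 506.3 µg/L.

506 µg/L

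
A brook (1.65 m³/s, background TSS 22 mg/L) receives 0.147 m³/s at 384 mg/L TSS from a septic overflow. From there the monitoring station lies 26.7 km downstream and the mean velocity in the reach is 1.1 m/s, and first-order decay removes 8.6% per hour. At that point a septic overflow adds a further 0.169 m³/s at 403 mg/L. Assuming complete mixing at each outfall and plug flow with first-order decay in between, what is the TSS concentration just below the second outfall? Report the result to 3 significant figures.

60.4 mg/L

After mixing, C = (1.650·22.00 + 0.1470·384.0) / 1.797 = 92.75/1.797 = 51.61 mg/L; combined flow 1.797 m³/s.
Travel time t = 26.7·1000 / 1.1 = 24270 s = 6.742 h.
8.6%/h lost → k = −ln(1 − 0.086) = 0.08992 h⁻¹.
After decay, C = 51.61 × e^(−kt) = 51.61 × 0.5454 = 28.15 mg/L.
At the second outfall, C = (1.797·28.15 + 0.1690·403.0) / (1.797 + 0.1690) = 60.37 mg/L.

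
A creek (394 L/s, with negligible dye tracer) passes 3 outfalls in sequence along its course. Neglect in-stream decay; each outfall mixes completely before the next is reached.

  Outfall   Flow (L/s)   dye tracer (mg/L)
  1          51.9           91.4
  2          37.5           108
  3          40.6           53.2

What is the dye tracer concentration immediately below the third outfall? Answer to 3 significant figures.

20.9 mg/L

Outfall 1: combined Q = 445.9 L/s; C = (394.0·0 + 51.90·91.40)/445.9 = 10.64 mg/L.
Outfall 2: combined Q = 483.4 L/s; C = (445.9·10.64 + 37.50·108.0)/483.4 = 18.19 mg/L.
Outfall 3: combined Q = 524.0 L/s; C = (483.4·18.19 + 40.60·53.20)/524.0 = 20.90 mg/L.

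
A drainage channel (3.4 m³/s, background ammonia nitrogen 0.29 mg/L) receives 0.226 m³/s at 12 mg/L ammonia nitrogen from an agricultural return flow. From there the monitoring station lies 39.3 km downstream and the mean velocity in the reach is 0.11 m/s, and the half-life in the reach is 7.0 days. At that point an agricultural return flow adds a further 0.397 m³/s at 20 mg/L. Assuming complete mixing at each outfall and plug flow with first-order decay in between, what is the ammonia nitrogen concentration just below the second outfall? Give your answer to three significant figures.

Flow-weighted average: C = (3.400·0.2900 + 0.2260·12.00) / 3.626 = 3.698/3.626 = 1.020 mg/L; combined flow 3.626 m³/s.
Travel time t = 39.3·1000 / 0.11 = 357300 s = 99.24 h.
Half-life 7.0 d → k = ln 2 / 7.0 = 0.09902 d⁻¹.
After decay, C = 1.020 × e^(−kt) = 1.020 × 0.6640 = 0.6772 mg/L.
Second outfall: C = (3.626·0.6772 + 0.3970·20.00)/4.023 = 2.584 mg/L.

2.58 mg/L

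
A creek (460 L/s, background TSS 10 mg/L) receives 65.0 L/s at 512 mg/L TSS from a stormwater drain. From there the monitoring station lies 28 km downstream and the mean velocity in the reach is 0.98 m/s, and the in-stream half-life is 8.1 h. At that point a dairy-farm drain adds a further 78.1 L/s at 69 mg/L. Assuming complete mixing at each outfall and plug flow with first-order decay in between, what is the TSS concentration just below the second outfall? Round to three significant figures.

After mixing, C = (460.0·10.00 + 65.00·512.0) / 525.0 = 37880/525.0 = 72.15 mg/L; combined flow 525.0 L/s.
Travel time t = 28·1000 / 0.98 = 28570 s = 7.937 h.
Half-life 8.1 h → k = ln 2 / 8.1 = 0.08557 h⁻¹ = 2.054 d⁻¹.
Decay over the reach: 72.15·exp(−kt) = 72.15·0.5070 = 36.58 mg/L.
Second outfall: C = (525.0·36.58 + 78.10·69.00)/603.1 = 40.78 mg/L.

40.8 mg/L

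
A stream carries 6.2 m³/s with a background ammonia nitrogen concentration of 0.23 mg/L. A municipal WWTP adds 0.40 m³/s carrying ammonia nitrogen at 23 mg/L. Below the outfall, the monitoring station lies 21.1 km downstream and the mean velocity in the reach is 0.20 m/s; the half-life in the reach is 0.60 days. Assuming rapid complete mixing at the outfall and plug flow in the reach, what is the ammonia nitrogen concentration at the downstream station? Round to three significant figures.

0.393 mg/L

Mixed concentration C = ΣQC/ΣQ = (6.200·0.2300 + 0.4000·23.00) / 6.600 = 10.63/6.600 = 1.610 mg/L.
Travel time t = 21.1·1000 / 0.20 = 105500 s = 29.31 h.
Half-life 0.60 d → k = ln 2 / 0.60 = 1.155 d⁻¹.
Decay over the reach: 1.610·exp(−kt) = 1.610·0.2440 = 0.3928 mg/L.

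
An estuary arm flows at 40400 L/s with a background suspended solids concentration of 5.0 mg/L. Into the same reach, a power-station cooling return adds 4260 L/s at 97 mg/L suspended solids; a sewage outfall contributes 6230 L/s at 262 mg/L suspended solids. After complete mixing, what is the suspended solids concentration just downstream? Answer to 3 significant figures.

44.2 mg/L

Mixed concentration C = ΣQC/ΣQ = (40400·5.000 + 4260·97.00 + 6230·262.0) / 50890 = 2247000/50890 = 44.16 mg/L.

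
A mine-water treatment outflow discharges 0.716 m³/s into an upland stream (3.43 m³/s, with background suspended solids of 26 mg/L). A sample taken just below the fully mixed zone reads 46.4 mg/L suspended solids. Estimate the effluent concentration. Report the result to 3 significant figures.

Mass balance: 3.430·26.00 + 0.7160·Cₑ = 4.146·46.40
→ Cₑ = (4.146·46.40 − 3.430·26.00) / 0.7160 = 144.1 mg/L.

144 mg/L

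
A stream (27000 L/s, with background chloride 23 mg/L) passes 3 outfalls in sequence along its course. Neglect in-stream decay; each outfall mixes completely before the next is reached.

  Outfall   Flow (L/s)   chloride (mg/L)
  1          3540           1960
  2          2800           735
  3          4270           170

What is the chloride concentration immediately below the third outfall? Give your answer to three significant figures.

Outfall 1: combined Q = 30540 L/s; C = (27000·23.00 + 3540·1960)/30540 = 247.5 mg/L.
Outfall 2: combined Q = 33340 L/s; C = (30540·247.5 + 2800·735.0)/33340 = 288.5 mg/L.
Outfall 3: combined Q = 37610 L/s; C = (33340·288.5 + 4270·170.0)/37610 = 275.0 mg/L.

275 mg/L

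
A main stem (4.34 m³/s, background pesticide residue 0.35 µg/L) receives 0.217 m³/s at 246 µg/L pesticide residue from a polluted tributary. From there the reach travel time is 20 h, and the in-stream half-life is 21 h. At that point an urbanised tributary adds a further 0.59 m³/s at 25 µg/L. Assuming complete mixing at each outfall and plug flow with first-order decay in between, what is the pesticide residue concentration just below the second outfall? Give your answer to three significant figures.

8.38 µg/L

After mixing, C = (4.340·0.3500 + 0.2170·246.0) / 4.557 = 54.90/4.557 = 12.05 µg/L; combined flow 4.557 m³/s.
Half-life 21 h → k = ln 2 / 21 = 0.03301 h⁻¹ = 0.7922 d⁻¹.
Decay over the reach: 12.05·exp(−kt) = 12.05·0.5168 = 6.226 µg/L.
At the second outfall, C = (4.557·6.226 + 0.5900·25.00) / (4.557 + 0.5900) = 8.378 µg/L.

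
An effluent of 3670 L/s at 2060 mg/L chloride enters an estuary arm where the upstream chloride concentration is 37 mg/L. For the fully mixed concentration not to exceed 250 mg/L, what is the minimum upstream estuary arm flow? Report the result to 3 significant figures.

Set C_mix = 250: (Q·37.00 + 3670·2060) / (Q + 3670) = 250
→ Q = 3670·(2060 − 250)/(250 − 37.00) = 31190 L/s.

31200 L/s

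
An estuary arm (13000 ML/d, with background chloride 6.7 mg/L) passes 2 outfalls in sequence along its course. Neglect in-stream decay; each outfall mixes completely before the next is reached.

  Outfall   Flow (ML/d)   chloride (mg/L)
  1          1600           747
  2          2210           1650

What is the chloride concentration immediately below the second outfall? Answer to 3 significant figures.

After outfall 1: Q = 13000 + 1600 = 14600 ML/d; C = (13000·6.700 + 1600·747.0)/14600 = 87.83 mg/L.
After outfall 2: Q = 14600 + 2210 = 16810 ML/d; C = (14600·87.83 + 2210·1650)/16810 = 293.2 mg/L.

293 mg/L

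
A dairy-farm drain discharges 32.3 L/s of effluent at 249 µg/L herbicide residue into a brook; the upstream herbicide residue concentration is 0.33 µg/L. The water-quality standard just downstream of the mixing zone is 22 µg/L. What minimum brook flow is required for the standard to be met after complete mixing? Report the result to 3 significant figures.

338 L/s

Set C_mix = 22: (Q·0.3300 + 32.30·249.0) / (Q + 32.30) = 22
→ Q = 32.30·(249.0 − 22)/(22 − 0.3300) = 338.4 L/s.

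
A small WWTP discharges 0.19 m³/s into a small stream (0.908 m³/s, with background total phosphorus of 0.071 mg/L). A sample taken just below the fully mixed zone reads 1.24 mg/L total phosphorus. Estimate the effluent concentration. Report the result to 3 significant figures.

Mass balance: 0.9080·0.07100 + 0.1900·Cₑ = 1.098·1.240
→ Cₑ = (1.098·1.240 − 0.9080·0.07100) / 0.1900 = 6.827 mg/L.

6.83 mg/L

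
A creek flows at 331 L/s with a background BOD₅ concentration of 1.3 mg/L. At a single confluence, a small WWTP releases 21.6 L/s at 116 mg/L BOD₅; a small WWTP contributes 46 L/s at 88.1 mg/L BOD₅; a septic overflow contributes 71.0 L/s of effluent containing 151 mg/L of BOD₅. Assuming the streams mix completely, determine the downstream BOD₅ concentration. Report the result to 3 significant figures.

37.7 mg/L

Flow-weighted average: C = (331.0·1.300 + 21.60·116.0 + 46.00·88.10 + 71.00·151.0) / 469.6 = 17710/469.6 = 37.71 mg/L.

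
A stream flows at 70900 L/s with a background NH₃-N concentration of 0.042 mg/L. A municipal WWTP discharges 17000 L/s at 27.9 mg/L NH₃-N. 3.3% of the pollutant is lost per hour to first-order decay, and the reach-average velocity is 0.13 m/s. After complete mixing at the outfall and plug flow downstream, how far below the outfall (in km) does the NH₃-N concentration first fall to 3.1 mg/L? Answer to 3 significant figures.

Flow-weighted average: C = (70900·0.04200 + 17000·27.90) / 87900 = 477300/87900 = 5.430 mg/L.
3.3%/h lost → k = −ln(1 − 0.033) = 0.03356 h⁻¹.
Set 5.430·exp(−k·t) = 3.1 → t = ln(5.430/3.1)/k = 60130 s = 16.70 h.
Distance = v·t = 0.13·60130 = 7817 m = 7.817 km.

7.82 km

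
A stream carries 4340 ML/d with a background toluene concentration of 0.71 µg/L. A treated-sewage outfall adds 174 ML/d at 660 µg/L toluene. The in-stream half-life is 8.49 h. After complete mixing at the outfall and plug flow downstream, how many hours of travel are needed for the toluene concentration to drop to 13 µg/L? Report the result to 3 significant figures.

8.55 h

After mixing, C = (4340·0.7100 + 174.0·660.0) / 4514 = 117900/4514 = 26.12 µg/L.
Half-life 8.49 h → k = ln 2 / 8.49 = 0.08164 h⁻¹ = 1.959 d⁻¹.
26.12·exp(−k·t) = 13 → t = ln(26.12/13)/k = 30770 s = 8.548 h.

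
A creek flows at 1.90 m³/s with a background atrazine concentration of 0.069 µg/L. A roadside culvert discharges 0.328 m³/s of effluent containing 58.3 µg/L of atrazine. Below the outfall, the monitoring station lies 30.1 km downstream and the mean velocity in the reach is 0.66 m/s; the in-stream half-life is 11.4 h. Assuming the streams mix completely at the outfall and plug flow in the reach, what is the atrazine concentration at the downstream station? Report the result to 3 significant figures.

Mass balance: C = (1.900·0.06900 + 0.3280·58.30) / 2.228 = 19.25/2.228 = 8.642 µg/L.
Travel time t = 30.1·1000 / 0.66 = 45610 s = 12.67 h.
Half-life 11.4 h → k = ln 2 / 11.4 = 0.06080 h⁻¹ = 1.459 d⁻¹.
First-order decay: C = 8.642·exp(−k·t) = 8.642·0.4629 = 4.000 µg/L.

4.00 µg/L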